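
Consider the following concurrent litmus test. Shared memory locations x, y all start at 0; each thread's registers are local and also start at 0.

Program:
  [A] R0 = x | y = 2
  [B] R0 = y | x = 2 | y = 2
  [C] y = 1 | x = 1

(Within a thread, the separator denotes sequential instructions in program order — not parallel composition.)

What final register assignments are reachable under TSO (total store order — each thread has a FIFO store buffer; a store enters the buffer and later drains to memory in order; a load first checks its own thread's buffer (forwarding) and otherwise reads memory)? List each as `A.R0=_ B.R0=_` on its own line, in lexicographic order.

A.R0=0 B.R0=0
A.R0=0 B.R0=1
A.R0=0 B.R0=2
A.R0=1 B.R0=0
A.R0=1 B.R0=1
A.R0=1 B.R0=2
A.R0=2 B.R0=0
A.R0=2 B.R0=1

outcome vector order: (A.R0,B.R0)
|TSO outcomes| = 8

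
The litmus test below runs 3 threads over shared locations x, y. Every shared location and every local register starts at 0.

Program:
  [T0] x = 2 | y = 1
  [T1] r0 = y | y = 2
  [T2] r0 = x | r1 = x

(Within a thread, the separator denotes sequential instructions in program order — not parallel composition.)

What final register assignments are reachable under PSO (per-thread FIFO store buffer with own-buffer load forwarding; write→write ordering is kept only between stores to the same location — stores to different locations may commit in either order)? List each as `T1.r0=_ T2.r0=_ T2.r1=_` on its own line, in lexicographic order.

T1.r0=0 T2.r0=0 T2.r1=0
T1.r0=0 T2.r0=0 T2.r1=2
T1.r0=0 T2.r0=2 T2.r1=2
T1.r0=1 T2.r0=0 T2.r1=0
T1.r0=1 T2.r0=0 T2.r1=2
T1.r0=1 T2.r0=2 T2.r1=2

outcome vector order: (T1.r0,T2.r0,T2.r1)
|PSO outcomes| = 6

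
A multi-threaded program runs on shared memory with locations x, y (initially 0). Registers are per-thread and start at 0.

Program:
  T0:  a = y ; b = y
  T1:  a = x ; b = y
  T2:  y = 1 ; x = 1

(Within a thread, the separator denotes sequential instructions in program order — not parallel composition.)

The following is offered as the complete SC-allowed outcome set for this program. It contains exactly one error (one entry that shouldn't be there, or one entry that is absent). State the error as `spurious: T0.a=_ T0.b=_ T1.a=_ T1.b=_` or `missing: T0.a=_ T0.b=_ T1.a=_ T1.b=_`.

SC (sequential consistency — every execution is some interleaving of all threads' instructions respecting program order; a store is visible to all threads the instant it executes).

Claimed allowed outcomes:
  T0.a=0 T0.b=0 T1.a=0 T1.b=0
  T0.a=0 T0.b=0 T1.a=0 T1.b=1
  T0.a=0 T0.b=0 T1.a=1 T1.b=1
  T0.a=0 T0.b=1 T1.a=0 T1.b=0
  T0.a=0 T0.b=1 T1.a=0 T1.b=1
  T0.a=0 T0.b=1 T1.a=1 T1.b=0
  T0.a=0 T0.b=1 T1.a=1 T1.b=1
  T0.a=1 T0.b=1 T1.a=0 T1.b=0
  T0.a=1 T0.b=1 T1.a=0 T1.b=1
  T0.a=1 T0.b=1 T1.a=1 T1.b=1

outcome vector order: (T0.a,T0.b,T1.a,T1.b)
under SC → (0,0,0,0), (0,0,0,1), (0,0,1,1), (0,1,0,0), (0,1,0,1), (0,1,1,1), (1,1,0,0), (1,1,0,1), (1,1,1,1)
claimed∖SC = {(0,1,1,0)}

spurious: T0.a=0 T0.b=1 T1.a=1 T1.b=0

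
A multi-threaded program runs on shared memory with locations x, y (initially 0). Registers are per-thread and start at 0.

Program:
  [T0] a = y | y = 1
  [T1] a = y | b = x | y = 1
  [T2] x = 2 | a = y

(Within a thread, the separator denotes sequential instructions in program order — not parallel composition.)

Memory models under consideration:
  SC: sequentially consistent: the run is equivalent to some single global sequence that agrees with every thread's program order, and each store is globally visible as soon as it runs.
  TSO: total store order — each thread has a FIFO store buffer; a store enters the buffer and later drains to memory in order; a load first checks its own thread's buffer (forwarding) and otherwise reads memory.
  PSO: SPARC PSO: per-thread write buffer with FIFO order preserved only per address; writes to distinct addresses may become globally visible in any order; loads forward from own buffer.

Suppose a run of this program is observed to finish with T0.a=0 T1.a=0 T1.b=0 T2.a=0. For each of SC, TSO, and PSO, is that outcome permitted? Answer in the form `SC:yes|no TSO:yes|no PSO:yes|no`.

outcome vector order: (T0.a,T1.a,T1.b,T2.a)
under SC → 0/0/0/0, 0/0/0/1, 0/0/2/0, 0/0/2/1, 0/1/0/1, 0/1/2/0, 0/1/2/1, 1/0/0/0, 1/0/0/1, 1/0/2/0, 1/0/2/1
under TSO → 0/0/0/0, 0/0/0/1, 0/0/2/0, 0/0/2/1, 0/1/0/0, 0/1/0/1, 0/1/2/0, 0/1/2/1, 1/0/0/0, 1/0/0/1, 1/0/2/0, 1/0/2/1
under PSO → 0/0/0/0, 0/0/0/1, 0/0/2/0, 0/0/2/1, 0/1/0/0, 0/1/0/1, 0/1/2/0, 0/1/2/1, 1/0/0/0, 1/0/0/1, 1/0/2/0, 1/0/2/1
target 0/0/0/0 ∈ {SC,TSO,PSO}

SC:yes TSO:yes PSO:yes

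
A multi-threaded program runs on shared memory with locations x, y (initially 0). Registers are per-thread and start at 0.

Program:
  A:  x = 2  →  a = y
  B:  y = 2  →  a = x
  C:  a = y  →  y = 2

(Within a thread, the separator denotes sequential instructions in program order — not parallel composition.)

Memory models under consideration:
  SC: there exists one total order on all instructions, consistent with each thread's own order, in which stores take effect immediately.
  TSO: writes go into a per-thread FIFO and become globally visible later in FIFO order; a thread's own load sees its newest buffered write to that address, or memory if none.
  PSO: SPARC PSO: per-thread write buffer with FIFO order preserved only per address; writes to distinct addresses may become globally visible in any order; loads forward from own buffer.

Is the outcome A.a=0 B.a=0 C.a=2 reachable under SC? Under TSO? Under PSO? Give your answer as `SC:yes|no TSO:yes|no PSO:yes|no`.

SC:no TSO:yes PSO:yes

outcome vector order: (A.a,B.a,C.a)
under SC → <0 2 0>; <0 2 2>; <2 0 0>; <2 0 2>; <2 2 0>; <2 2 2>
under TSO → <0 0 0>; <0 0 2>; <0 2 0>; <0 2 2>; <2 0 0>; <2 0 2>; <2 2 0>; <2 2 2>
under PSO → <0 0 0>; <0 0 2>; <0 2 0>; <0 2 2>; <2 0 0>; <2 0 2>; <2 2 0>; <2 2 2>
target <0 0 2> ∈ {TSO,PSO}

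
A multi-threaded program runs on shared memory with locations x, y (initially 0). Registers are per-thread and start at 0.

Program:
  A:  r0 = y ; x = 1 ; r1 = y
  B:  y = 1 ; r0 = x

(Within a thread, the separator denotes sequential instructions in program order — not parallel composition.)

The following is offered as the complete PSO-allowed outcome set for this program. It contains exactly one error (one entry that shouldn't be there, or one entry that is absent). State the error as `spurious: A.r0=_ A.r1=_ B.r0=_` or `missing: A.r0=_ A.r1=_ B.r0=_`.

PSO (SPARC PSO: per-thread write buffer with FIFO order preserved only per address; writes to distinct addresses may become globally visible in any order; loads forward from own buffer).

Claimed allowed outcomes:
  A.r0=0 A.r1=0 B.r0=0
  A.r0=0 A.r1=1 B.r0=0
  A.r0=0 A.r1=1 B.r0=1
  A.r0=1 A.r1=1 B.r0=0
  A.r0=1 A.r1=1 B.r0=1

outcome vector order: (A.r0,A.r1,B.r0)
under PSO → 0/0/0 0/0/1 0/1/0 0/1/1 1/1/0 1/1/1
PSO∖claimed = {0/0/1}

missing: A.r0=0 A.r1=0 B.r0=1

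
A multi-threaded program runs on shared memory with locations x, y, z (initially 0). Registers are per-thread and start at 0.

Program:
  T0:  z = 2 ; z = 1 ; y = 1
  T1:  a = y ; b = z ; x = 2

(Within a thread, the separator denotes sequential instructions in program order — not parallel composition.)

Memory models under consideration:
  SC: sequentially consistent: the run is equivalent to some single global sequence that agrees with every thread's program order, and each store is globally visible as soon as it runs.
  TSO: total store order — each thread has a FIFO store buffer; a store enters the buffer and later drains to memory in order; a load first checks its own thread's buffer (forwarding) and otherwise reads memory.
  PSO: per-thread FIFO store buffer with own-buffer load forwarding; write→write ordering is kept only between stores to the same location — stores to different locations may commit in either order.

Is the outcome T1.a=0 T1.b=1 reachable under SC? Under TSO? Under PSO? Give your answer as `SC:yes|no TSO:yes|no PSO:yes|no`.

outcome vector order: (T1.a,T1.b)
[SC] allowed = {0/0 0/1 0/2 1/1}
[TSO] allowed = {0/0 0/1 0/2 1/1}
[PSO] allowed = {0/0 0/1 0/2 1/0 1/1 1/2}
target 0/1 ∈ {SC,TSO,PSO}

SC:yes TSO:yes PSO:yes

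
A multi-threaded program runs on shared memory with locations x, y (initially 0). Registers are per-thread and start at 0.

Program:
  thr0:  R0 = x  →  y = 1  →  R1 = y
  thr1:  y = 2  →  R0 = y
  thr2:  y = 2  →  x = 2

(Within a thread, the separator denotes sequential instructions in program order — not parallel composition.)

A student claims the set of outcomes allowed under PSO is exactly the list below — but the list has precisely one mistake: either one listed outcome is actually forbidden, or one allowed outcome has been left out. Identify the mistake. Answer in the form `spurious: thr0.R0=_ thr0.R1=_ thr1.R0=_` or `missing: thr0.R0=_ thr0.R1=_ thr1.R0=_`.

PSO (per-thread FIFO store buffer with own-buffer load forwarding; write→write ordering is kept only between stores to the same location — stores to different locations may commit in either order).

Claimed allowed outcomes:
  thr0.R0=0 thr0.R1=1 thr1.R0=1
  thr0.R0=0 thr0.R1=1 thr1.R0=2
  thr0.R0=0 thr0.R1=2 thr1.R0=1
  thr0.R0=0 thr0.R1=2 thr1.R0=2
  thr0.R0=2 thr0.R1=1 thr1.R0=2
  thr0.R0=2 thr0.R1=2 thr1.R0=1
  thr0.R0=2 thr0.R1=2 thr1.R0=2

missing: thr0.R0=2 thr0.R1=1 thr1.R0=1

outcome vector order: (thr0.R0,thr0.R1,thr1.R0)
PSO: 8 outcomes — {011; 012; 021; 022; 211; 212; 221; 222}
PSO∖claimed = {211}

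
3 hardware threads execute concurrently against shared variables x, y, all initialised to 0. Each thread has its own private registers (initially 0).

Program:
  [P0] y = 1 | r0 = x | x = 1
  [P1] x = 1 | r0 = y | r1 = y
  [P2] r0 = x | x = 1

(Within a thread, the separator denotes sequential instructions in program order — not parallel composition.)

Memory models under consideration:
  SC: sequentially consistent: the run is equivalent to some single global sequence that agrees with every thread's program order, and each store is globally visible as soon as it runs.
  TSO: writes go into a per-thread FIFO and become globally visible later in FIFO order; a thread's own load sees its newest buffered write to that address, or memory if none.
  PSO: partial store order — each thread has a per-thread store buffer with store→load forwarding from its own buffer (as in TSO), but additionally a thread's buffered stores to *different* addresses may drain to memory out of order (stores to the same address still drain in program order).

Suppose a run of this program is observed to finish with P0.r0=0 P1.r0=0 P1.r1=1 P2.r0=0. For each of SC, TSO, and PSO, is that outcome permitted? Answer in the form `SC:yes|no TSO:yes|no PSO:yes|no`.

outcome vector order: (P0.r0,P1.r0,P1.r1,P2.r0)
[SC] allowed = {<0 1 1 0>, <0 1 1 1>, <1 0 0 0>, <1 0 0 1>, <1 0 1 0>, <1 0 1 1>, <1 1 1 0>, <1 1 1 1>}
[TSO] allowed = {<0 0 0 0>, <0 0 0 1>, <0 0 1 0>, <0 0 1 1>, <0 1 1 0>, <0 1 1 1>, <1 0 0 0>, <1 0 0 1>, <1 0 1 0>, <1 0 1 1>, <1 1 1 0>, <1 1 1 1>}
[PSO] allowed = {<0 0 0 0>, <0 0 0 1>, <0 0 1 0>, <0 0 1 1>, <0 1 1 0>, <0 1 1 1>, <1 0 0 0>, <1 0 0 1>, <1 0 1 0>, <1 0 1 1>, <1 1 1 0>, <1 1 1 1>}
target <0 0 1 0> ∈ {TSO,PSO}

SC:no TSO:yes PSO:yes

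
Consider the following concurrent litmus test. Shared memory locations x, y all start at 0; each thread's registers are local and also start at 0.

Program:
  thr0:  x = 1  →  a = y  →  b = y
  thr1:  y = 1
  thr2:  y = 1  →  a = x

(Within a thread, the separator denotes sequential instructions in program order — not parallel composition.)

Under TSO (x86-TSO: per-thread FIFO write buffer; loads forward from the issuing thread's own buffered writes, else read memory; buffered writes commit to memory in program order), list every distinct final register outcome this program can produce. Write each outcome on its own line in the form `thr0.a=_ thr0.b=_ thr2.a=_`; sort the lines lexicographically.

thr0.a=0 thr0.b=0 thr2.a=0
thr0.a=0 thr0.b=0 thr2.a=1
thr0.a=0 thr0.b=1 thr2.a=0
thr0.a=0 thr0.b=1 thr2.a=1
thr0.a=1 thr0.b=1 thr2.a=0
thr0.a=1 thr0.b=1 thr2.a=1

outcome vector order: (thr0.a,thr0.b,thr2.a)
|TSO outcomes| = 6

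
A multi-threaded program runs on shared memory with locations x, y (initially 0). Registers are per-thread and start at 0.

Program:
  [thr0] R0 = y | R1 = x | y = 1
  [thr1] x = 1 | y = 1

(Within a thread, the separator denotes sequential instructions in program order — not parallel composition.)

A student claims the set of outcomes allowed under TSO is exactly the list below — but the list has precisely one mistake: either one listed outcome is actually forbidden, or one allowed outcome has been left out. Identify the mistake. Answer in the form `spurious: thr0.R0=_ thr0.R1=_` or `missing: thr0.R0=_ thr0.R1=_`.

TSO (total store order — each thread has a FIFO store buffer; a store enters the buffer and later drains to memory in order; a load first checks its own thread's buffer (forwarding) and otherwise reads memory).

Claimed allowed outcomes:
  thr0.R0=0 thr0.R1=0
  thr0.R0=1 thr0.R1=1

missing: thr0.R0=0 thr0.R1=1

outcome vector order: (thr0.R0,thr0.R1)
TSO: 3 outcomes — {0/0, 0/1, 1/1}
TSO∖claimed = {0/1}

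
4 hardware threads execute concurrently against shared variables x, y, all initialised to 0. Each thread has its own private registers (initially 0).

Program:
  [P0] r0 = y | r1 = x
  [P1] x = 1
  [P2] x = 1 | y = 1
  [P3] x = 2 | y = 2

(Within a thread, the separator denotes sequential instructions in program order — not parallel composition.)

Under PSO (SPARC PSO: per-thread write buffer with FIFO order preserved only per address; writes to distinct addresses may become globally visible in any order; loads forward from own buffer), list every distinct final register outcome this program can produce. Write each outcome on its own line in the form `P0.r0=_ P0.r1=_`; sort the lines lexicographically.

outcome vector order: (P0.r0,P0.r1)
|PSO outcomes| = 9

P0.r0=0 P0.r1=0
P0.r0=0 P0.r1=1
P0.r0=0 P0.r1=2
P0.r0=1 P0.r1=0
P0.r0=1 P0.r1=1
P0.r0=1 P0.r1=2
P0.r0=2 P0.r1=0
P0.r0=2 P0.r1=1
P0.r0=2 P0.r1=2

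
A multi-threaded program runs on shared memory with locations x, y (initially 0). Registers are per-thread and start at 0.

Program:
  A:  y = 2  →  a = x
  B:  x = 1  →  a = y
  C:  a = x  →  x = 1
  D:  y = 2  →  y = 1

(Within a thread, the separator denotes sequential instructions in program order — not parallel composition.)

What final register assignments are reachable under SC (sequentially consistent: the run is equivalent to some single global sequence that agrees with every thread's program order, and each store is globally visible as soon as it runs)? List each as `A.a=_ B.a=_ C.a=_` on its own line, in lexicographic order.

outcome vector order: (A.a,B.a,C.a)
|SC outcomes| = 10

A.a=0 B.a=1 C.a=0
A.a=0 B.a=1 C.a=1
A.a=0 B.a=2 C.a=0
A.a=0 B.a=2 C.a=1
A.a=1 B.a=0 C.a=0
A.a=1 B.a=0 C.a=1
A.a=1 B.a=1 C.a=0
A.a=1 B.a=1 C.a=1
A.a=1 B.a=2 C.a=0
A.a=1 B.a=2 C.a=1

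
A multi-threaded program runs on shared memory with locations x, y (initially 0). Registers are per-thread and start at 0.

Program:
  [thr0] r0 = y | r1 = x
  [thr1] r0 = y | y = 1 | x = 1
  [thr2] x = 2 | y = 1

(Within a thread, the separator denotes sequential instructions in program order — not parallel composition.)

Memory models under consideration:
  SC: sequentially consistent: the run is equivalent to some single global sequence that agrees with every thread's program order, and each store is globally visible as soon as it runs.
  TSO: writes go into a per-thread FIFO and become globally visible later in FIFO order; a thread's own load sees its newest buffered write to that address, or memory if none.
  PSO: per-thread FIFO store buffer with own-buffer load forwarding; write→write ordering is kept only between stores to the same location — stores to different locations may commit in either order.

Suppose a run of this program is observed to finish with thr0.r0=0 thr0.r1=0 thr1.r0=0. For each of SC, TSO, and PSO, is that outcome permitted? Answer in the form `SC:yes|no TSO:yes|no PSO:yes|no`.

SC:yes TSO:yes PSO:yes

outcome vector order: (thr0.r0,thr0.r1,thr1.r0)
under SC → 000, 001, 010, 011, 020, 021, 100, 110, 111, 120, 121
under TSO → 000, 001, 010, 011, 020, 021, 100, 110, 111, 120, 121
under PSO → 000, 001, 010, 011, 020, 021, 100, 101, 110, 111, 120, 121
target 000 ∈ {SC,TSO,PSO}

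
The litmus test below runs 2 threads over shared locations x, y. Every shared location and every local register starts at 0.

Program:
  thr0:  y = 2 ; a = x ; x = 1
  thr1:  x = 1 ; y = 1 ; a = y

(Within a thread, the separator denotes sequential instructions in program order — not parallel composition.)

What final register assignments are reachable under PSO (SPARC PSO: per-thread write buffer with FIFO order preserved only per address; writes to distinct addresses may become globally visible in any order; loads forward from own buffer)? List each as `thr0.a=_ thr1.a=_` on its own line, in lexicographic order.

outcome vector order: (thr0.a,thr1.a)
|PSO outcomes| = 4

thr0.a=0 thr1.a=1
thr0.a=0 thr1.a=2
thr0.a=1 thr1.a=1
thr0.a=1 thr1.a=2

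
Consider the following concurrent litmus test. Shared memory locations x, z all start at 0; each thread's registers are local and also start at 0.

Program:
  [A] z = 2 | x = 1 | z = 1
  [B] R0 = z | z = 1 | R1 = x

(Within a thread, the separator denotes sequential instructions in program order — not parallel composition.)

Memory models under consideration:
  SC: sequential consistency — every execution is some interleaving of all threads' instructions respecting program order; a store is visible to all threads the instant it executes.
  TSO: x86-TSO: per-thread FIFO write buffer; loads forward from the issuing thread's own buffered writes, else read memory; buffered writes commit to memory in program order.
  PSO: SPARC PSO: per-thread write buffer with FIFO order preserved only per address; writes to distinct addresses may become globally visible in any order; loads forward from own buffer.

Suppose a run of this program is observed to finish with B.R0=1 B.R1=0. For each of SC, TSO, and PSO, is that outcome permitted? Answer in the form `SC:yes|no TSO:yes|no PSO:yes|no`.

outcome vector order: (B.R0,B.R1)
under SC → 00; 01; 11; 20; 21
under TSO → 00; 01; 11; 20; 21
under PSO → 00; 01; 10; 11; 20; 21
target 10 ∈ {PSO}

SC:no TSO:no PSO:yes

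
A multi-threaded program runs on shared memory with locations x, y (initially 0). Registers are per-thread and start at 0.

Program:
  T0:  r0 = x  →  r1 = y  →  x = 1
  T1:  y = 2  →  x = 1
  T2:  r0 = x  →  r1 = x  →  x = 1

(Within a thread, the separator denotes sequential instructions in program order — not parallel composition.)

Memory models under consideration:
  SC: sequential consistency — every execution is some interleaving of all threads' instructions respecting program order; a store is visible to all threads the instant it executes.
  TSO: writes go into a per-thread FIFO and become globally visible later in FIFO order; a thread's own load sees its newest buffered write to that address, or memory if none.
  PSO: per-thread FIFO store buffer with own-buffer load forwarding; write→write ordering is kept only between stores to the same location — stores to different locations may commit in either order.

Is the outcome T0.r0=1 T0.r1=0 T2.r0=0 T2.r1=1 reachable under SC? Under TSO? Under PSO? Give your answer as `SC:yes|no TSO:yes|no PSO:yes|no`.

outcome vector order: (T0.r0,T0.r1,T2.r0,T2.r1)
[SC] allowed = {0/0/0/0, 0/0/0/1, 0/0/1/1, 0/2/0/0, 0/2/0/1, 0/2/1/1, 1/0/0/0, 1/2/0/0, 1/2/0/1, 1/2/1/1}
[TSO] allowed = {0/0/0/0, 0/0/0/1, 0/0/1/1, 0/2/0/0, 0/2/0/1, 0/2/1/1, 1/0/0/0, 1/2/0/0, 1/2/0/1, 1/2/1/1}
[PSO] allowed = {0/0/0/0, 0/0/0/1, 0/0/1/1, 0/2/0/0, 0/2/0/1, 0/2/1/1, 1/0/0/0, 1/0/0/1, 1/0/1/1, 1/2/0/0, 1/2/0/1, 1/2/1/1}
target 1/0/0/1 ∈ {PSO}

SC:no TSO:no PSO:yes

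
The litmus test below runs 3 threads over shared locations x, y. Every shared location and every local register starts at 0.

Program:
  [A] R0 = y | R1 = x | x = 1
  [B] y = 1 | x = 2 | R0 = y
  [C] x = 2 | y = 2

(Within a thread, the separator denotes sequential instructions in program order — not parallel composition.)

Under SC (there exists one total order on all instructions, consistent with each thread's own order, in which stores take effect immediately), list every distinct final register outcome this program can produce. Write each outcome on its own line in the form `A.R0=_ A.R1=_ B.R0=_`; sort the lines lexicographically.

A.R0=0 A.R1=0 B.R0=1
A.R0=0 A.R1=0 B.R0=2
A.R0=0 A.R1=2 B.R0=1
A.R0=0 A.R1=2 B.R0=2
A.R0=1 A.R1=0 B.R0=1
A.R0=1 A.R1=0 B.R0=2
A.R0=1 A.R1=2 B.R0=1
A.R0=1 A.R1=2 B.R0=2
A.R0=2 A.R1=2 B.R0=1
A.R0=2 A.R1=2 B.R0=2

outcome vector order: (A.R0,A.R1,B.R0)
|SC outcomes| = 10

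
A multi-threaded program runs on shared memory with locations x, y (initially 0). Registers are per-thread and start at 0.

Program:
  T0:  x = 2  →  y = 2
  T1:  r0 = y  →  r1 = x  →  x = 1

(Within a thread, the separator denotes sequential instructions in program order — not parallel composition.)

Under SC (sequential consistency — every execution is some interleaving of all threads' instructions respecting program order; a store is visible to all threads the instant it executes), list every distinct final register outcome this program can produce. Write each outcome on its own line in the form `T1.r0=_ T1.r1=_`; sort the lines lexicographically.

T1.r0=0 T1.r1=0
T1.r0=0 T1.r1=2
T1.r0=2 T1.r1=2

outcome vector order: (T1.r0,T1.r1)
|SC outcomes| = 3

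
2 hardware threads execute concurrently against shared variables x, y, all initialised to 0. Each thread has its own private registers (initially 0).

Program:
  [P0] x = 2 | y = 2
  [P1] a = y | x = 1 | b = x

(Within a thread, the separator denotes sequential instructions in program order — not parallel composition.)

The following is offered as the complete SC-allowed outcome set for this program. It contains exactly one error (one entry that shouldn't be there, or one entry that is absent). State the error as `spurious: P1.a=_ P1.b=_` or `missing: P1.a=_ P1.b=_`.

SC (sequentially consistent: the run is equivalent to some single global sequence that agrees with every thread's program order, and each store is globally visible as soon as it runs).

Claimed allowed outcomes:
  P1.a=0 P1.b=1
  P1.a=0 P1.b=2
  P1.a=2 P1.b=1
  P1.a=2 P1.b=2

spurious: P1.a=2 P1.b=2

outcome vector order: (P1.a,P1.b)
under SC → (0,1), (0,2), (2,1)
claimed∖SC = {(2,2)}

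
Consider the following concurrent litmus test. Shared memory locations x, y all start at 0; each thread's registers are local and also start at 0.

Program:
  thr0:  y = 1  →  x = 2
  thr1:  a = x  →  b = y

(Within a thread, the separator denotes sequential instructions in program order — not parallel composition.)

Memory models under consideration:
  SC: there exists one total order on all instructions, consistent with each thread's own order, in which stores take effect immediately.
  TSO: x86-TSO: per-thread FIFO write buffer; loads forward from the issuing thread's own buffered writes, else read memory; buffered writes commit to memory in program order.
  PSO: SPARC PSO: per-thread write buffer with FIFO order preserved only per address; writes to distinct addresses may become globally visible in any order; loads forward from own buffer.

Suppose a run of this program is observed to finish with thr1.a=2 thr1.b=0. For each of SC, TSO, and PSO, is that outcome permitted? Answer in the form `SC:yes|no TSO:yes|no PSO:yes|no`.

outcome vector order: (thr1.a,thr1.b)
under SC → 00, 01, 21
under TSO → 00, 01, 21
under PSO → 00, 01, 20, 21
target 20 ∈ {PSO}

SC:no TSO:no PSO:yes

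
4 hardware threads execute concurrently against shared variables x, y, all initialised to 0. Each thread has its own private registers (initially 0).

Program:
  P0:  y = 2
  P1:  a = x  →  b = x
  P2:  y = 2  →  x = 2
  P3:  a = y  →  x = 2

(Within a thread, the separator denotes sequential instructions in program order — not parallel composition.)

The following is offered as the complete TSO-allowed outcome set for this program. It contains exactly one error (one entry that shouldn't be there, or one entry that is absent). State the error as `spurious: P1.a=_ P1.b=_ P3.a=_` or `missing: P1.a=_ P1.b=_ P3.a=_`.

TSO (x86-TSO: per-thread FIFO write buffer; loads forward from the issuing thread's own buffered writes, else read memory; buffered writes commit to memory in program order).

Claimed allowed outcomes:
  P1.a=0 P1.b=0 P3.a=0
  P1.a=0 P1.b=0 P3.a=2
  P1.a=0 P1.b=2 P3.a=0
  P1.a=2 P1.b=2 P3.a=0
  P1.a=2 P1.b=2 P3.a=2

outcome vector order: (P1.a,P1.b,P3.a)
[TSO] allowed = {<0 0 0>; <0 0 2>; <0 2 0>; <0 2 2>; <2 2 0>; <2 2 2>}
TSO∖claimed = {<0 2 2>}

missing: P1.a=0 P1.b=2 P3.a=2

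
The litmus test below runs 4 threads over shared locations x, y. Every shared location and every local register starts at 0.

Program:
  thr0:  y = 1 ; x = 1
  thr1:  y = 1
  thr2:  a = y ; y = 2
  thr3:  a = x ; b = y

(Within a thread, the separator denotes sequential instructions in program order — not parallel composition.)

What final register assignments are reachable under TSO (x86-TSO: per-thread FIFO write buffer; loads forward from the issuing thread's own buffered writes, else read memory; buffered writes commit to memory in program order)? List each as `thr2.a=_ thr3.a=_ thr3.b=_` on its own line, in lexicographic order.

outcome vector order: (thr2.a,thr3.a,thr3.b)
|TSO outcomes| = 10

thr2.a=0 thr3.a=0 thr3.b=0
thr2.a=0 thr3.a=0 thr3.b=1
thr2.a=0 thr3.a=0 thr3.b=2
thr2.a=0 thr3.a=1 thr3.b=1
thr2.a=0 thr3.a=1 thr3.b=2
thr2.a=1 thr3.a=0 thr3.b=0
thr2.a=1 thr3.a=0 thr3.b=1
thr2.a=1 thr3.a=0 thr3.b=2
thr2.a=1 thr3.a=1 thr3.b=1
thr2.a=1 thr3.a=1 thr3.b=2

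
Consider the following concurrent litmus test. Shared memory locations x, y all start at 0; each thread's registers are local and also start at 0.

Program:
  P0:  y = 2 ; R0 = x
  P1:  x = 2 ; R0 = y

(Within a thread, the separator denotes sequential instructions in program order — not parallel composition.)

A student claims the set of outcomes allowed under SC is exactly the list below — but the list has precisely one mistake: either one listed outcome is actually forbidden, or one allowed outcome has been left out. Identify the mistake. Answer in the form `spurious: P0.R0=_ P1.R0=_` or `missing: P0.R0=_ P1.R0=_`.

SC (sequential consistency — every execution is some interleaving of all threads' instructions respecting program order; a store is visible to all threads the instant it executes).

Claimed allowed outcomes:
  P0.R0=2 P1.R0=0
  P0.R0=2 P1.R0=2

outcome vector order: (P0.R0,P1.R0)
SC: 3 outcomes — {02 20 22}
SC∖claimed = {02}

missing: P0.R0=0 P1.R0=2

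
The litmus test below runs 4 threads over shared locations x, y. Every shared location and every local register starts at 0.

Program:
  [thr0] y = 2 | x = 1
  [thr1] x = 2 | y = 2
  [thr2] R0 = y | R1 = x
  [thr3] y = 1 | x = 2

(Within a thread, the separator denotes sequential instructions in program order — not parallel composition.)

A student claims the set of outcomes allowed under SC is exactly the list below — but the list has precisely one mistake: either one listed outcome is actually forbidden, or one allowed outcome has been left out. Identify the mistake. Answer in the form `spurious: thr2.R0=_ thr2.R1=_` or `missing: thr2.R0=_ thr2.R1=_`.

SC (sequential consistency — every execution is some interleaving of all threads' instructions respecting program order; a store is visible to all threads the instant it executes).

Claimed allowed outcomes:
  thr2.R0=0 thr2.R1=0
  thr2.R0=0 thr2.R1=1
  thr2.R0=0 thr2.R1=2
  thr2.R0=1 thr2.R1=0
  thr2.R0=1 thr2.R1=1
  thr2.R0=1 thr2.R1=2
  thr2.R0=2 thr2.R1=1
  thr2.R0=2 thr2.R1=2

outcome vector order: (thr2.R0,thr2.R1)
under SC → 0/0 0/1 0/2 1/0 1/1 1/2 2/0 2/1 2/2
SC∖claimed = {2/0}

missing: thr2.R0=2 thr2.R1=0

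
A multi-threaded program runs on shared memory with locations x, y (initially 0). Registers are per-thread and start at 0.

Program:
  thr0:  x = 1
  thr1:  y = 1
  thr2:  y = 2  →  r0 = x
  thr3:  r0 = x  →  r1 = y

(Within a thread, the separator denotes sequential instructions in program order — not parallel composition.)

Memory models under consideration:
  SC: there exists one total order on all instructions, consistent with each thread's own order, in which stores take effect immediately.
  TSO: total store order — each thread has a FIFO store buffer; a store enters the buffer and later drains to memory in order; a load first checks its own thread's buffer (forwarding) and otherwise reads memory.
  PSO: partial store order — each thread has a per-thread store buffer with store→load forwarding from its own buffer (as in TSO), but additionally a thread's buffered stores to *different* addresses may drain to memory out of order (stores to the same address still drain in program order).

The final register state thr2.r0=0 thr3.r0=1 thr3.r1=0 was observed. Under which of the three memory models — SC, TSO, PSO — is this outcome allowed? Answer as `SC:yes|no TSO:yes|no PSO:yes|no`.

outcome vector order: (thr2.r0,thr3.r0,thr3.r1)
[SC] allowed = {(0,0,0); (0,0,1); (0,0,2); (0,1,1); (0,1,2); (1,0,0); (1,0,1); (1,0,2); (1,1,0); (1,1,1); (1,1,2)}
[TSO] allowed = {(0,0,0); (0,0,1); (0,0,2); (0,1,0); (0,1,1); (0,1,2); (1,0,0); (1,0,1); (1,0,2); (1,1,0); (1,1,1); (1,1,2)}
[PSO] allowed = {(0,0,0); (0,0,1); (0,0,2); (0,1,0); (0,1,1); (0,1,2); (1,0,0); (1,0,1); (1,0,2); (1,1,0); (1,1,1); (1,1,2)}
target (0,1,0) ∈ {TSO,PSO}

SC:no TSO:yes PSO:yes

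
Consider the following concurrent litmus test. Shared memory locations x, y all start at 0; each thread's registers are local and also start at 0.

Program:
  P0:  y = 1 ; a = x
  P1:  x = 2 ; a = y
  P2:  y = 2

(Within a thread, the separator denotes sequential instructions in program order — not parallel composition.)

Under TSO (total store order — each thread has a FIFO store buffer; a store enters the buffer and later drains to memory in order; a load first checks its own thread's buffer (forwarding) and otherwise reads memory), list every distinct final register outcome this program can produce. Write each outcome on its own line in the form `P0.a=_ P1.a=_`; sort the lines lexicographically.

P0.a=0 P1.a=0
P0.a=0 P1.a=1
P0.a=0 P1.a=2
P0.a=2 P1.a=0
P0.a=2 P1.a=1
P0.a=2 P1.a=2

outcome vector order: (P0.a,P1.a)
|TSO outcomes| = 6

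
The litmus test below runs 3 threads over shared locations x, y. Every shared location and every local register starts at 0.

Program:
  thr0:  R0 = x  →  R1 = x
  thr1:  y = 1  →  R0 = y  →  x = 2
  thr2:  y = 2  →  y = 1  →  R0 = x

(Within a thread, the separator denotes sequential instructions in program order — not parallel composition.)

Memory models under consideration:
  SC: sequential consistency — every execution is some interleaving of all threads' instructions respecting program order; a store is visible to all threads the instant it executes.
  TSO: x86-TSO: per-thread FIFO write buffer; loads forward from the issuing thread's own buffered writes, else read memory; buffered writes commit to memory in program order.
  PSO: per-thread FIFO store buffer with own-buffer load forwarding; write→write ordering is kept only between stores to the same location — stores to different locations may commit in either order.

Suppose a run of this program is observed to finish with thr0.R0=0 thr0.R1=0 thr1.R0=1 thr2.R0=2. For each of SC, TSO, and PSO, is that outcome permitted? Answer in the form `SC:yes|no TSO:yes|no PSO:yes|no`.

outcome vector order: (thr0.R0,thr0.R1,thr1.R0,thr2.R0)
[SC] allowed = {<0 0 1 0>, <0 0 1 2>, <0 0 2 0>, <0 0 2 2>, <0 2 1 0>, <0 2 1 2>, <0 2 2 0>, <0 2 2 2>, <2 2 1 0>, <2 2 1 2>, <2 2 2 0>, <2 2 2 2>}
[TSO] allowed = {<0 0 1 0>, <0 0 1 2>, <0 0 2 0>, <0 0 2 2>, <0 2 1 0>, <0 2 1 2>, <0 2 2 0>, <0 2 2 2>, <2 2 1 0>, <2 2 1 2>, <2 2 2 0>, <2 2 2 2>}
[PSO] allowed = {<0 0 1 0>, <0 0 1 2>, <0 0 2 0>, <0 0 2 2>, <0 2 1 0>, <0 2 1 2>, <0 2 2 0>, <0 2 2 2>, <2 2 1 0>, <2 2 1 2>, <2 2 2 0>, <2 2 2 2>}
target <0 0 1 2> ∈ {SC,TSO,PSO}

SC:yes TSO:yes PSO:yes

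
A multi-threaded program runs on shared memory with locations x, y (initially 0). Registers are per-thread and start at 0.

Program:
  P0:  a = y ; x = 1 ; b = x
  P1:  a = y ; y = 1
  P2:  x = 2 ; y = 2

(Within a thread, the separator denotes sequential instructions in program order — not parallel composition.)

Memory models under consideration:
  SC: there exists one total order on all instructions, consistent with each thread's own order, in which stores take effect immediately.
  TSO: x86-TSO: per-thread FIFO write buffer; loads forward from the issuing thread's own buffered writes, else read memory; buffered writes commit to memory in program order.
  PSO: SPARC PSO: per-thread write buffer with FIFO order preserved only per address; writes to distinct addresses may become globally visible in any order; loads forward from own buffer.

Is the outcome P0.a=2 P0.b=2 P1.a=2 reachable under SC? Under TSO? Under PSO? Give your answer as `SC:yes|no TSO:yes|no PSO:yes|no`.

SC:no TSO:no PSO:yes

outcome vector order: (P0.a,P0.b,P1.a)
SC (9): 010 012 020 022 110 112 120 210 212
TSO (9): 010 012 020 022 110 112 120 210 212
PSO (12): 010 012 020 022 110 112 120 122 210 212 220 222
target 222 ∈ {PSO}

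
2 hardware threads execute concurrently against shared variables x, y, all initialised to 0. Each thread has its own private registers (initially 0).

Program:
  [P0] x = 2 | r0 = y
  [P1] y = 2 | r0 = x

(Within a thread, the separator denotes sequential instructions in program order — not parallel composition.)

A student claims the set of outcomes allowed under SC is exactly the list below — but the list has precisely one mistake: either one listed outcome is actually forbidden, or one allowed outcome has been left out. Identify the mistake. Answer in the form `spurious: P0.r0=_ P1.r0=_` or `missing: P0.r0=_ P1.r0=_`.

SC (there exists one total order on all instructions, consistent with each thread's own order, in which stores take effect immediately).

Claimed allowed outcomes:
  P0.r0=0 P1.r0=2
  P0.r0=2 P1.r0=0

outcome vector order: (P0.r0,P1.r0)
SC (3): (0,2), (2,0), (2,2)
SC∖claimed = {(2,2)}

missing: P0.r0=2 P1.r0=2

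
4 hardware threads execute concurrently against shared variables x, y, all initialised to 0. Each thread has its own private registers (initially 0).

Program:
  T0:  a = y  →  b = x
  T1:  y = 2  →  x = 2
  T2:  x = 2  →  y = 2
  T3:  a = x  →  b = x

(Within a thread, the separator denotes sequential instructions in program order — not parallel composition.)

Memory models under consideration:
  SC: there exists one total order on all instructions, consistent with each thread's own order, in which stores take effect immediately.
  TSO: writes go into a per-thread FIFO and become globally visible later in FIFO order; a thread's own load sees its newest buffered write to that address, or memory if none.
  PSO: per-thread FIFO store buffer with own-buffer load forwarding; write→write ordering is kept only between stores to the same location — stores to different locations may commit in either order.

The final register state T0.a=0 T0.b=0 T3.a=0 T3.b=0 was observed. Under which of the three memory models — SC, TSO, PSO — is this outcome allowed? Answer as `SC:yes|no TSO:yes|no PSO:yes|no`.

outcome vector order: (T0.a,T0.b,T3.a,T3.b)
[SC] allowed = {<0 0 0 0>, <0 0 0 2>, <0 0 2 2>, <0 2 0 0>, <0 2 0 2>, <0 2 2 2>, <2 0 0 0>, <2 0 0 2>, <2 0 2 2>, <2 2 0 0>, <2 2 0 2>, <2 2 2 2>}
[TSO] allowed = {<0 0 0 0>, <0 0 0 2>, <0 0 2 2>, <0 2 0 0>, <0 2 0 2>, <0 2 2 2>, <2 0 0 0>, <2 0 0 2>, <2 0 2 2>, <2 2 0 0>, <2 2 0 2>, <2 2 2 2>}
[PSO] allowed = {<0 0 0 0>, <0 0 0 2>, <0 0 2 2>, <0 2 0 0>, <0 2 0 2>, <0 2 2 2>, <2 0 0 0>, <2 0 0 2>, <2 0 2 2>, <2 2 0 0>, <2 2 0 2>, <2 2 2 2>}
target <0 0 0 0> ∈ {SC,TSO,PSO}

SC:yes TSO:yes PSO:yes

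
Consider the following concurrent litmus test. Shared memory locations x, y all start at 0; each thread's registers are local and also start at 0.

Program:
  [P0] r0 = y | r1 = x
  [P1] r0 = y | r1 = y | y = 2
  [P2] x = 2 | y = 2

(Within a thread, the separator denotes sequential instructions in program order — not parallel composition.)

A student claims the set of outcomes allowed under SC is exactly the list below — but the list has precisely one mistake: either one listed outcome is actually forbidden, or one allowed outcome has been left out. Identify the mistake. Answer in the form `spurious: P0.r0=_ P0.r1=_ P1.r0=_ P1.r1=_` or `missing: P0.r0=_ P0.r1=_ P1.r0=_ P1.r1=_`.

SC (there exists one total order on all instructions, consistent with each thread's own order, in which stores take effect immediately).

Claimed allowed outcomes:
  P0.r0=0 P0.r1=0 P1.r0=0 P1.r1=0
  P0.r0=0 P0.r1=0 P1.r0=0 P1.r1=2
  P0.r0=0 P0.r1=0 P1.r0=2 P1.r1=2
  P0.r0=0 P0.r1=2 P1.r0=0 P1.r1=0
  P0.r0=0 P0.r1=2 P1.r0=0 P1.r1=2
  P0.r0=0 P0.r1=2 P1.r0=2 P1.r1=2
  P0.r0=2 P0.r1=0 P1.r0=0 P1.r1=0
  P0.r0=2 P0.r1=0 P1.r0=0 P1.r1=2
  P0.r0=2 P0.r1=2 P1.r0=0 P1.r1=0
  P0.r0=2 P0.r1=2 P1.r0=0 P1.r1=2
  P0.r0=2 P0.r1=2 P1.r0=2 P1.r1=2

outcome vector order: (P0.r0,P0.r1,P1.r0,P1.r1)
[SC] allowed = {0/0/0/0; 0/0/0/2; 0/0/2/2; 0/2/0/0; 0/2/0/2; 0/2/2/2; 2/0/0/0; 2/2/0/0; 2/2/0/2; 2/2/2/2}
claimed∖SC = {2/0/0/2}

spurious: P0.r0=2 P0.r1=0 P1.r0=0 P1.r1=2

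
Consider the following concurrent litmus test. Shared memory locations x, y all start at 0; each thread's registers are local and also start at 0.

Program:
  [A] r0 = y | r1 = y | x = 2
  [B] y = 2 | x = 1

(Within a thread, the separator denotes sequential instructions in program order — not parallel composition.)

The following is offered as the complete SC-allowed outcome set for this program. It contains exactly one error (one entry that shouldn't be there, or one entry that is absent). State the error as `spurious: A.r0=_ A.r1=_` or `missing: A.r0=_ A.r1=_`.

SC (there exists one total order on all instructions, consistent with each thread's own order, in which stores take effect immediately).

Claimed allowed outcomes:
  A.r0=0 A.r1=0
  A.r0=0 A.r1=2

outcome vector order: (A.r0,A.r1)
SC (3): 0/0, 0/2, 2/2
SC∖claimed = {2/2}

missing: A.r0=2 A.r1=2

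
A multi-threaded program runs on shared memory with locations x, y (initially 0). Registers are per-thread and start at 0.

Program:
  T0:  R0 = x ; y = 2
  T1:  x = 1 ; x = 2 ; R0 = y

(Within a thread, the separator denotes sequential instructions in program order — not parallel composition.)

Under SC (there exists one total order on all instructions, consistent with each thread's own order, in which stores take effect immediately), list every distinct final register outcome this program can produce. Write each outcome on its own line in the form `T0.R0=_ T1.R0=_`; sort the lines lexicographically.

outcome vector order: (T0.R0,T1.R0)
|SC outcomes| = 6

T0.R0=0 T1.R0=0
T0.R0=0 T1.R0=2
T0.R0=1 T1.R0=0
T0.R0=1 T1.R0=2
T0.R0=2 T1.R0=0
T0.R0=2 T1.R0=2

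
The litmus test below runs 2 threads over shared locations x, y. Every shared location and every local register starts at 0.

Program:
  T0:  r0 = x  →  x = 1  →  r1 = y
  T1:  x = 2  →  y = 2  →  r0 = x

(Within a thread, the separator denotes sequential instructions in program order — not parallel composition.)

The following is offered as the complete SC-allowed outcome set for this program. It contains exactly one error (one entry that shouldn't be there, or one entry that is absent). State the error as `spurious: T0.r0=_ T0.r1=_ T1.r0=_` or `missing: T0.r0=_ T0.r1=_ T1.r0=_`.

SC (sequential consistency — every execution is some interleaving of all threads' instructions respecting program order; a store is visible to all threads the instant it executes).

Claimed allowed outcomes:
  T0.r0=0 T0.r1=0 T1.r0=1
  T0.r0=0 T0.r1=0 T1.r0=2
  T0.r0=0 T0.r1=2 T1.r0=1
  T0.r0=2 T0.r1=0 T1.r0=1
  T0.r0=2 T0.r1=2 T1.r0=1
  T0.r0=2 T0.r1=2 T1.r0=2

missing: T0.r0=0 T0.r1=2 T1.r0=2

outcome vector order: (T0.r0,T0.r1,T1.r0)
SC: 7 outcomes — {(0,0,1); (0,0,2); (0,2,1); (0,2,2); (2,0,1); (2,2,1); (2,2,2)}
SC∖claimed = {(0,2,2)}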